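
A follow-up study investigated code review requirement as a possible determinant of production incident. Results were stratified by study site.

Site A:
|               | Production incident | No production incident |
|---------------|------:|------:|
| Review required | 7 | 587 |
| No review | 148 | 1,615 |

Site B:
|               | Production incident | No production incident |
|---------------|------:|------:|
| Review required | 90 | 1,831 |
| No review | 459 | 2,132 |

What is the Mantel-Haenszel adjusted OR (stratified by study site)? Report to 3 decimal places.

OR_MH = Σ(aᵢdᵢ/nᵢ) / Σ(bᵢcᵢ/nᵢ), where nᵢ is the stratum total.
Stratum 1 (Site A): n = 2357; a·d/n = 7·1615/2357 = 4.7964; b·c/n = 587·148/2357 = 36.8587
Stratum 2 (Site B): n = 4512; a·d/n = 90·2132/4512 = 42.5266; b·c/n = 1831·459/4512 = 186.2653
OR_MH = (4.7964 + 42.5266) / (36.8587 + 186.2653) = 47.3229 / 223.1240 = 0.21209

0.212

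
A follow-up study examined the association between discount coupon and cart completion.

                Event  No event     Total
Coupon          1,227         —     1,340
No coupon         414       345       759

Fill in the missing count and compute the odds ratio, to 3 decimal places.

The missing cell is in the exposed row: 1340 − 1227 = 113.
So a = 1227, b = 113, c = 414, d = 345.
OR = (a·d)/(b·c) = (1227 × 345) / (113 × 414) = 423315 / 46782 = 9.04867

9.049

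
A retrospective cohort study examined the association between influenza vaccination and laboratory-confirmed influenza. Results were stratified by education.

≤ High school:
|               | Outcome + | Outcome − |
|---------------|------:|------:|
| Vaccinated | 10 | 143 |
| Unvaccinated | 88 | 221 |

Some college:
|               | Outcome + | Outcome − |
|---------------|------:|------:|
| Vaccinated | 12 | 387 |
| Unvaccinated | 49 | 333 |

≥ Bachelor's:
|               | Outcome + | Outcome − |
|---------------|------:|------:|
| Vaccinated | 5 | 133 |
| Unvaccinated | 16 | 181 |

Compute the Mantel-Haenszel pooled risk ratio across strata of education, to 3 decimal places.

RR_MH = Σ(aᵢ·n₀ᵢ/nᵢ) / Σ(cᵢ·n₁ᵢ/nᵢ), with n₁ᵢ = aᵢ+bᵢ (exposed), n₀ᵢ = cᵢ+dᵢ (unexposed), nᵢ = n₁ᵢ+n₀ᵢ.
Stratum 1 (≤ High school): n₁ = 153, n₀ = 309, n = 462; a·n₀/n = 10·309/462 = 6.6883; c·n₁/n = 88·153/462 = 29.1429
Stratum 2 (Some college): n₁ = 399, n₀ = 382, n = 781; a·n₀/n = 12·382/781 = 5.8694; c·n₁/n = 49·399/781 = 25.0333
Stratum 3 (≥ Bachelor's): n₁ = 138, n₀ = 197, n = 335; a·n₀/n = 5·197/335 = 2.9403; c·n₁/n = 16·138/335 = 6.5910
RR_MH = (6.6883 + 5.8694 + 2.9403) / (29.1429 + 25.0333 + 6.5910) = 15.4980 / 60.7672 = 0.25504

0.255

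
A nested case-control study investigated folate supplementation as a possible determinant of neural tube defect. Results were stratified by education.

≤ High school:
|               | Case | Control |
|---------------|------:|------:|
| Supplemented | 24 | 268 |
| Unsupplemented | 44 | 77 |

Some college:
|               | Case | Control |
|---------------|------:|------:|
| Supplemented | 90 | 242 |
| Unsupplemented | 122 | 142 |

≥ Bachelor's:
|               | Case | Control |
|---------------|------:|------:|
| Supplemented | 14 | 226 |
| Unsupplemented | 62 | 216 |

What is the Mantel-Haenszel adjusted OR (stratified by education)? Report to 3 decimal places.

OR_MH = Σ(aᵢdᵢ/nᵢ) / Σ(bᵢcᵢ/nᵢ), where nᵢ is the stratum total.
Stratum 1 (≤ High school): n = 413; a·d/n = 24·77/413 = 4.4746; b·c/n = 268·44/413 = 28.5521
Stratum 2 (Some college): n = 596; a·d/n = 90·142/596 = 21.4430; b·c/n = 242·122/596 = 49.5369
Stratum 3 (≥ Bachelor's): n = 518; a·d/n = 14·216/518 = 5.8378; b·c/n = 226·62/518 = 27.0502
OR_MH = (4.4746 + 21.4430 + 5.8378) / (28.5521 + 49.5369 + 27.0502) = 31.7554 / 105.1392 = 0.30203

0.302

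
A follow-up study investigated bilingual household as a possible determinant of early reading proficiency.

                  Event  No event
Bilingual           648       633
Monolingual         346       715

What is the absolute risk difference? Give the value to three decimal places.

Cells: a = 648, b = 633, c = 346, d = 715.
Risk in exposed = 648/1281 = 0.505855; risk in unexposed = 346/1061 = 0.326107.
Risk difference = 0.505855 − 0.326107 = 0.179747

0.180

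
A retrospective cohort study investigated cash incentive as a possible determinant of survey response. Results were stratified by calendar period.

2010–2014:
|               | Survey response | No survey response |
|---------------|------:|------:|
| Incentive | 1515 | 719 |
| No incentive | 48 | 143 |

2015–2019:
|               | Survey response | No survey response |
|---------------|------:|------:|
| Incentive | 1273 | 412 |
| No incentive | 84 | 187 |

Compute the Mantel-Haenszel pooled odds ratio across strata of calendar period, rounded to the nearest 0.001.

OR_MH = Σ(aᵢdᵢ/nᵢ) / Σ(bᵢcᵢ/nᵢ), where nᵢ is the stratum total.
Stratum 1 (2010–2014): n = 2425; a·d/n = 1515·143/2425 = 89.3381; b·c/n = 719·48/2425 = 14.2318
Stratum 2 (2015–2019): n = 1956; a·d/n = 1273·187/1956 = 121.7030; b·c/n = 412·84/1956 = 17.6933
OR_MH = (89.3381 + 121.7030) / (14.2318 + 17.6933) = 211.0411 / 31.9250 = 6.61053

6.611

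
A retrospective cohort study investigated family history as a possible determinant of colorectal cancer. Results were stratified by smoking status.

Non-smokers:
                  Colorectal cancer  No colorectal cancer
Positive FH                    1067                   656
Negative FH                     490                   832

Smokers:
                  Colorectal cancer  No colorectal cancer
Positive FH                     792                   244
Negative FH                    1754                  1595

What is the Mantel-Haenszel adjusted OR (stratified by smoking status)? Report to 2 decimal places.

2.85

OR_MH = Σ(aᵢdᵢ/nᵢ) / Σ(bᵢcᵢ/nᵢ), where nᵢ is the stratum total.
Stratum 1 (Non-smokers): n = 3045; a·d/n = 1067·832/3045 = 291.5415; b·c/n = 656·490/3045 = 105.5632
Stratum 2 (Smokers): n = 4385; a·d/n = 792·1595/4385 = 288.0821; b·c/n = 244·1754/4385 = 97.6000
OR_MH = (291.5415 + 288.0821) / (105.5632 + 97.6000) = 579.6236 / 203.1632 = 2.85299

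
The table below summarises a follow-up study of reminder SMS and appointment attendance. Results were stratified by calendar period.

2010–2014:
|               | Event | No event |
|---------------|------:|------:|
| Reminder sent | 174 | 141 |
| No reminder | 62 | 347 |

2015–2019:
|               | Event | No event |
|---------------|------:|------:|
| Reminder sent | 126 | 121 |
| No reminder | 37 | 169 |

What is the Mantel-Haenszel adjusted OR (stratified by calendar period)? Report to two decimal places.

5.94

OR_MH = Σ(aᵢdᵢ/nᵢ) / Σ(bᵢcᵢ/nᵢ), where nᵢ is the stratum total.
Stratum 1 (2010–2014): n = 724; a·d/n = 174·347/724 = 83.3950; b·c/n = 141·62/724 = 12.0746
Stratum 2 (2015–2019): n = 453; a·d/n = 126·169/453 = 47.0066; b·c/n = 121·37/453 = 9.8830
OR_MH = (83.3950 + 47.0066) / (12.0746 + 9.8830) = 130.4017 / 21.9576 = 5.93880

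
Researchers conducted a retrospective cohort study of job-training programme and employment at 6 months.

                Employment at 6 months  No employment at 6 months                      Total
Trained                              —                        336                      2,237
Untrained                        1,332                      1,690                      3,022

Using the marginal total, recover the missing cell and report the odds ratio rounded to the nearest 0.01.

7.18

The missing cell is in the exposed row: 2237 − 336 = 1901.
So a = 1901, b = 336, c = 1332, d = 1690.
OR = (a·d)/(b·c) = (1901 × 1690) / (336 × 1332) = 3212690 / 447552 = 7.17836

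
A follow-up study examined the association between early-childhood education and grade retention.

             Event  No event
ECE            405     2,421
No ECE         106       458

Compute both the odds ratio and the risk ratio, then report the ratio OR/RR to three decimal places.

0.948

Cells: a = 405, b = 2421, c = 106, d = 458.
OR = (405·458)/(2421·106) = 185490/256626 = 0.72280
Risk in exposed = 405/2826 = 0.14331; risk in unexposed = 106/564 = 0.18794; RR = 0.76253
OR/RR = 0.72280 / 0.76253 = 0.94790
The outcome is not rare, so the OR lies further from 1 than the RR.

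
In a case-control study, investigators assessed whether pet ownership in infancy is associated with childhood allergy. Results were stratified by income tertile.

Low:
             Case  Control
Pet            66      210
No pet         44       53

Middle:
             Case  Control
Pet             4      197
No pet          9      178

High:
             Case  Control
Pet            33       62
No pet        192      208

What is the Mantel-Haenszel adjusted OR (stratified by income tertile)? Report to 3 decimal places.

OR_MH = Σ(aᵢdᵢ/nᵢ) / Σ(bᵢcᵢ/nᵢ), where nᵢ is the stratum total.
Stratum 1 (Low): n = 373; a·d/n = 66·53/373 = 9.3780; b·c/n = 210·44/373 = 24.7721
Stratum 2 (Middle): n = 388; a·d/n = 4·178/388 = 1.8351; b·c/n = 197·9/388 = 4.5696
Stratum 3 (High): n = 495; a·d/n = 33·208/495 = 13.8667; b·c/n = 62·192/495 = 24.0485
OR_MH = (9.3780 + 1.8351 + 13.8667) / (24.7721 + 4.5696 + 24.0485) = 25.0797 / 53.3902 = 0.46974

0.470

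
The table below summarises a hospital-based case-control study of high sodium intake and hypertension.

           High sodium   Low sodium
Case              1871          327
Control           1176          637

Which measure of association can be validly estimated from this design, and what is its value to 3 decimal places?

Reading the table with exposure as columns: a = 1871 (High sodium, case), b = 1176 (High sodium, non-case), c = 327 (Low sodium, case), d = 637.
This is a hospital-based case-control study: participants were sampled on outcome status, so risks in the source population cannot be estimated directly — relative risk is not valid here. The odds ratio is the appropriate measure.
OR = (a·d)/(b·c) = (1871 × 637) / (1176 × 327) = 1191827 / 384552 = 3.09926

3.099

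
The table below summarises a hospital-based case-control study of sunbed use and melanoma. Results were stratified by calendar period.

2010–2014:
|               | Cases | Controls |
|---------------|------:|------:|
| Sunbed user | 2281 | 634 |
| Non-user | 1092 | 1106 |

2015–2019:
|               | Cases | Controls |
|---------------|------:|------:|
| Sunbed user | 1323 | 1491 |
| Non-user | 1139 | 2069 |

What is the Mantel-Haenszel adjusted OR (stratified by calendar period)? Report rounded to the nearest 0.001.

2.271

OR_MH = Σ(aᵢdᵢ/nᵢ) / Σ(bᵢcᵢ/nᵢ), where nᵢ is the stratum total.
Stratum 1 (2010–2014): n = 5113; a·d/n = 2281·1106/5113 = 493.4062; b·c/n = 634·1092/5113 = 135.4054
Stratum 2 (2015–2019): n = 6022; a·d/n = 1323·2069/6022 = 454.5478; b·c/n = 1491·1139/6022 = 282.0075
OR_MH = (493.4062 + 454.5478) / (135.4054 + 282.0075) = 947.9540 / 417.4129 = 2.27102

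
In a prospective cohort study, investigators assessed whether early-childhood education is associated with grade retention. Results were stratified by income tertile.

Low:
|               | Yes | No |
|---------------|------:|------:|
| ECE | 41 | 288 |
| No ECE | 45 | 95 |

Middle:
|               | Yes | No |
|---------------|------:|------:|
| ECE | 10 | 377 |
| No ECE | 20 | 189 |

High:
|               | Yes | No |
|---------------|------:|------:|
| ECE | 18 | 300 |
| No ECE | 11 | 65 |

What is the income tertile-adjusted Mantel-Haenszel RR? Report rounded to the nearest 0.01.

0.36

RR_MH = Σ(aᵢ·n₀ᵢ/nᵢ) / Σ(cᵢ·n₁ᵢ/nᵢ), with n₁ᵢ = aᵢ+bᵢ (exposed), n₀ᵢ = cᵢ+dᵢ (unexposed), nᵢ = n₁ᵢ+n₀ᵢ.
Stratum 1 (Low): n₁ = 329, n₀ = 140, n = 469; a·n₀/n = 41·140/469 = 12.2388; c·n₁/n = 45·329/469 = 31.5672
Stratum 2 (Middle): n₁ = 387, n₀ = 209, n = 596; a·n₀/n = 10·209/596 = 3.5067; c·n₁/n = 20·387/596 = 12.9866
Stratum 3 (High): n₁ = 318, n₀ = 76, n = 394; a·n₀/n = 18·76/394 = 3.4721; c·n₁/n = 11·318/394 = 8.8782
RR_MH = (12.2388 + 3.5067 + 3.4721) / (31.5672 + 12.9866 + 8.8782) = 19.2176 / 53.4319 = 0.35967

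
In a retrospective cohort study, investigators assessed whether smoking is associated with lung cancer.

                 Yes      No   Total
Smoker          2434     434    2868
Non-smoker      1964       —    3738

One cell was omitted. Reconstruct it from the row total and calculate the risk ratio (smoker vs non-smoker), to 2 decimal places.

The missing cell is in the unexposed row: 3738 − 1964 = 1774.
So a = 2434, b = 434, c = 1964, d = 1774.
RR = [a/(a+b)] / [c/(c+d)] = (2434/2868) / (1964/3738) = 0.84868/0.52541 = 1.61525

1.62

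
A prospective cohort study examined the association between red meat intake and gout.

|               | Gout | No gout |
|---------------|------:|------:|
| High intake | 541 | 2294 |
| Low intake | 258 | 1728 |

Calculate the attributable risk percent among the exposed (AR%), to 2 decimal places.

31.92

Cells: a = 541, b = 2294, c = 258, d = 1728.
Risk in exposed = 541/2835 = 0.19083; risk in unexposed = 258/1986 = 0.12991.
RR = 0.19083/0.12991 = 1.46894
AR% = (RR − 1)/RR × 100 = (1.46894 − 1)/1.46894 × 100 = 31.9237%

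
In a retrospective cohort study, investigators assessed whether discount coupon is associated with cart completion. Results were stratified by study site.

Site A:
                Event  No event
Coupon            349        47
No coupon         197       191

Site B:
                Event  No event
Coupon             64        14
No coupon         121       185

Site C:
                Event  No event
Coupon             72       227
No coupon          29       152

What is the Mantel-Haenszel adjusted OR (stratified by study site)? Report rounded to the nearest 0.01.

4.63

OR_MH = Σ(aᵢdᵢ/nᵢ) / Σ(bᵢcᵢ/nᵢ), where nᵢ is the stratum total.
Stratum 1 (Site A): n = 784; a·d/n = 349·191/784 = 85.0242; b·c/n = 47·197/784 = 11.8099
Stratum 2 (Site B): n = 384; a·d/n = 64·185/384 = 30.8333; b·c/n = 14·121/384 = 4.4115
Stratum 3 (Site C): n = 480; a·d/n = 72·152/480 = 22.8000; b·c/n = 227·29/480 = 13.7146
OR_MH = (85.0242 + 30.8333 + 22.8000) / (11.8099 + 4.4115 + 13.7146) = 138.6576 / 29.9360 = 4.63180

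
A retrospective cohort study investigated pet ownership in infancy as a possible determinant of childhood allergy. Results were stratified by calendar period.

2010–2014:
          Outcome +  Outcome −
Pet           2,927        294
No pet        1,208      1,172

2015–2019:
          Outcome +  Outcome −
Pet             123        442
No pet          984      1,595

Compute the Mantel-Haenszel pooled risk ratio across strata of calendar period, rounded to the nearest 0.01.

RR_MH = Σ(aᵢ·n₀ᵢ/nᵢ) / Σ(cᵢ·n₁ᵢ/nᵢ), with n₁ᵢ = aᵢ+bᵢ (exposed), n₀ᵢ = cᵢ+dᵢ (unexposed), nᵢ = n₁ᵢ+n₀ᵢ.
Stratum 1 (2010–2014): n₁ = 3221, n₀ = 2380, n = 5601; a·n₀/n = 2927·2380/5601 = 1243.7529; c·n₁/n = 1208·3221/5601 = 694.6917
Stratum 2 (2015–2019): n₁ = 565, n₀ = 2579, n = 3144; a·n₀/n = 123·2579/3144 = 100.8960; c·n₁/n = 984·565/3144 = 176.8321
RR_MH = (1243.7529 + 100.8960) / (694.6917 + 176.8321) = 1344.6489 / 871.5237 = 1.54287

1.54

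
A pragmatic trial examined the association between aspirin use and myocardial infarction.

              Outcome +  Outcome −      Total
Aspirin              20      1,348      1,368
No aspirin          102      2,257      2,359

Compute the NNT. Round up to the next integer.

Risk in treated group = 20/1368 = 0.01462; risk in control = 102/2359 = 0.04324.
Absolute risk reduction = 0.04324 − 0.01462 = 0.02862
NNT = 1 / ARR = 1 / 0.02862 = 34.942 → round up → 35

35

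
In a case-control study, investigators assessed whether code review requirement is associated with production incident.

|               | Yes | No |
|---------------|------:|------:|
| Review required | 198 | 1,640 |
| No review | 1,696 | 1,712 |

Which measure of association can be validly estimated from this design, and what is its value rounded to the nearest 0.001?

Cells: a = 198, b = 1640, c = 1696, d = 1712.
This is a case-control study: participants were sampled on outcome status, so risks in the source population cannot be estimated directly — relative risk is not valid here. The odds ratio is the appropriate measure.
OR = (a·d)/(b·c) = (198 × 1712) / (1640 × 1696) = 338976 / 2781440 = 0.12187

0.122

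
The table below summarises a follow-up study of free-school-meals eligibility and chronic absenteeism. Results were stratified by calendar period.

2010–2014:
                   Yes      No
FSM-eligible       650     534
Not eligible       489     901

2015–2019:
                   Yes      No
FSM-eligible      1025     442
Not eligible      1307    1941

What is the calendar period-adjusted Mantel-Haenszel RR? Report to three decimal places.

1.674

RR_MH = Σ(aᵢ·n₀ᵢ/nᵢ) / Σ(cᵢ·n₁ᵢ/nᵢ), with n₁ᵢ = aᵢ+bᵢ (exposed), n₀ᵢ = cᵢ+dᵢ (unexposed), nᵢ = n₁ᵢ+n₀ᵢ.
Stratum 1 (2010–2014): n₁ = 1184, n₀ = 1390, n = 2574; a·n₀/n = 650·1390/2574 = 351.0101; c·n₁/n = 489·1184/2574 = 224.9324
Stratum 2 (2015–2019): n₁ = 1467, n₀ = 3248, n = 4715; a·n₀/n = 1025·3248/4715 = 706.0870; c·n₁/n = 1307·1467/4715 = 406.6530
RR_MH = (351.0101 + 706.0870) / (224.9324 + 406.6530) = 1057.0971 / 631.5854 = 1.67372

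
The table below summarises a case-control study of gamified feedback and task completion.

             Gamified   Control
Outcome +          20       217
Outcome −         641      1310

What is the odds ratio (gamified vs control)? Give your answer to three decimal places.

Reading the table with exposure as columns: a = 20 (Gamified, case), b = 641 (Gamified, non-case), c = 217 (Control, case), d = 1310.
OR = (a·d)/(b·c) = (20 × 1310) / (641 × 217) = 26200 / 139097 = 0.18836
Exposure is associated with lower odds of task completion (OR = 0.19 < 1).

0.188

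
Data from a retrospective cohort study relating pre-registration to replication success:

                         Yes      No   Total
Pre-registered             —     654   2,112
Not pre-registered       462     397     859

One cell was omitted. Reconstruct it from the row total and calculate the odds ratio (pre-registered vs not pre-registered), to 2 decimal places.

1.92

The missing cell is in the exposed row: 2112 − 654 = 1458.
So a = 1458, b = 654, c = 462, d = 397.
OR = (a·d)/(b·c) = (1458 × 397) / (654 × 462) = 578826 / 302148 = 1.91570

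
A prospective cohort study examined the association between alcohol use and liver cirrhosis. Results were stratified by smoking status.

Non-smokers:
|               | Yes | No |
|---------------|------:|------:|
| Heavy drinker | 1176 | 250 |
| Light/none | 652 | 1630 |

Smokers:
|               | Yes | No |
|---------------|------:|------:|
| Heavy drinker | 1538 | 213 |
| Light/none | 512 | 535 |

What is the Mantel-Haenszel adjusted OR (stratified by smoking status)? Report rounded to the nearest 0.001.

OR_MH = Σ(aᵢdᵢ/nᵢ) / Σ(bᵢcᵢ/nᵢ), where nᵢ is the stratum total.
Stratum 1 (Non-smokers): n = 3708; a·d/n = 1176·1630/3708 = 516.9579; b·c/n = 250·652/3708 = 43.9590
Stratum 2 (Smokers): n = 2798; a·d/n = 1538·535/2798 = 294.0779; b·c/n = 213·512/2798 = 38.9764
OR_MH = (516.9579 + 294.0779) / (43.9590 + 38.9764) = 811.0358 / 82.9354 = 9.77913

9.779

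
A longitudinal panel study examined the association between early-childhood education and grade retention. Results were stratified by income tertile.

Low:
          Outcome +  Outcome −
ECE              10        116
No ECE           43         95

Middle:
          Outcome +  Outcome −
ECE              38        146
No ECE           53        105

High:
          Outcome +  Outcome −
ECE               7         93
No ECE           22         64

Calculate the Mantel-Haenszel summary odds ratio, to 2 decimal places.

OR_MH = Σ(aᵢdᵢ/nᵢ) / Σ(bᵢcᵢ/nᵢ), where nᵢ is the stratum total.
Stratum 1 (Low): n = 264; a·d/n = 10·95/264 = 3.5985; b·c/n = 116·43/264 = 18.8939
Stratum 2 (Middle): n = 342; a·d/n = 38·105/342 = 11.6667; b·c/n = 146·53/342 = 22.6257
Stratum 3 (High): n = 186; a·d/n = 7·64/186 = 2.4086; b·c/n = 93·22/186 = 11.0000
OR_MH = (3.5985 + 11.6667 + 2.4086) / (18.8939 + 22.6257 + 11.0000) = 17.6738 / 52.5197 = 0.33652

0.34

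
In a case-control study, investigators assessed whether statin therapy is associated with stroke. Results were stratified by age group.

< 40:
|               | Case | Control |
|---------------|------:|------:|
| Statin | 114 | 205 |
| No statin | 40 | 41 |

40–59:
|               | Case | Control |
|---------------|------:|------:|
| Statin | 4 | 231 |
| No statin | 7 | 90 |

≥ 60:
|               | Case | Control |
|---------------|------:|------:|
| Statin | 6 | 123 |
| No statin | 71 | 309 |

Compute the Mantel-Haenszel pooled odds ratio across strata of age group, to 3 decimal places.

0.386

OR_MH = Σ(aᵢdᵢ/nᵢ) / Σ(bᵢcᵢ/nᵢ), where nᵢ is the stratum total.
Stratum 1 (< 40): n = 400; a·d/n = 114·41/400 = 11.6850; b·c/n = 205·40/400 = 20.5000
Stratum 2 (40–59): n = 332; a·d/n = 4·90/332 = 1.0843; b·c/n = 231·7/332 = 4.8705
Stratum 3 (≥ 60): n = 509; a·d/n = 6·309/509 = 3.6424; b·c/n = 123·71/509 = 17.1572
OR_MH = (11.6850 + 1.0843 + 3.6424) / (20.5000 + 4.8705 + 17.1572) = 16.4118 / 42.5277 = 0.38591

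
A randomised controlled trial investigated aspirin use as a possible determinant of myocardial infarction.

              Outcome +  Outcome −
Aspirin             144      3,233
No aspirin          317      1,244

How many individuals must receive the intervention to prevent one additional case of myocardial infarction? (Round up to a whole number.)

Risk in treated group = 144/3377 = 0.04264; risk in control = 317/1561 = 0.20307.
Absolute risk reduction = 0.20307 − 0.04264 = 0.16043
NNT = 1 / ARR = 1 / 0.16043 = 6.233 → round up → 7

7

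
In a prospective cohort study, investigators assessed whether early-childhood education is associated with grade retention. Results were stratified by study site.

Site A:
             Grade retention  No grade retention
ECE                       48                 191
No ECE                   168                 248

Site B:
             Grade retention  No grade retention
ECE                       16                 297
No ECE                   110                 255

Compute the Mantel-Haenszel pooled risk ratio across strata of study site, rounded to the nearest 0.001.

0.349

RR_MH = Σ(aᵢ·n₀ᵢ/nᵢ) / Σ(cᵢ·n₁ᵢ/nᵢ), with n₁ᵢ = aᵢ+bᵢ (exposed), n₀ᵢ = cᵢ+dᵢ (unexposed), nᵢ = n₁ᵢ+n₀ᵢ.
Stratum 1 (Site A): n₁ = 239, n₀ = 416, n = 655; a·n₀/n = 48·416/655 = 30.4855; c·n₁/n = 168·239/655 = 61.3008
Stratum 2 (Site B): n₁ = 313, n₀ = 365, n = 678; a·n₀/n = 16·365/678 = 8.6136; c·n₁/n = 110·313/678 = 50.7817
RR_MH = (30.4855 + 8.6136) / (61.3008 + 50.7817) = 39.0991 / 112.0825 = 0.34884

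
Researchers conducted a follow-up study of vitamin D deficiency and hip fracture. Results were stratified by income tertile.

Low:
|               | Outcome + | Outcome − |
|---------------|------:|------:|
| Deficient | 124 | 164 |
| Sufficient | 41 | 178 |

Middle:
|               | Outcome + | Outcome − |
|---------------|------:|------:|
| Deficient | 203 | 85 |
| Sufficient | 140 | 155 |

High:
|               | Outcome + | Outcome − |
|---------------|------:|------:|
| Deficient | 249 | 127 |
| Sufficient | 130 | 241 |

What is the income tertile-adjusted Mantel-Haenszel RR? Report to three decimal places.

RR_MH = Σ(aᵢ·n₀ᵢ/nᵢ) / Σ(cᵢ·n₁ᵢ/nᵢ), with n₁ᵢ = aᵢ+bᵢ (exposed), n₀ᵢ = cᵢ+dᵢ (unexposed), nᵢ = n₁ᵢ+n₀ᵢ.
Stratum 1 (Low): n₁ = 288, n₀ = 219, n = 507; a·n₀/n = 124·219/507 = 53.5621; c·n₁/n = 41·288/507 = 23.2899
Stratum 2 (Middle): n₁ = 288, n₀ = 295, n = 583; a·n₀/n = 203·295/583 = 102.7187; c·n₁/n = 140·288/583 = 69.1595
Stratum 3 (High): n₁ = 376, n₀ = 371, n = 747; a·n₀/n = 249·371/747 = 123.6667; c·n₁/n = 130·376/747 = 65.4351
RR_MH = (53.5621 + 102.7187 + 123.6667) / (23.2899 + 69.1595 + 65.4351) = 279.9475 / 157.8845 = 1.77312

1.773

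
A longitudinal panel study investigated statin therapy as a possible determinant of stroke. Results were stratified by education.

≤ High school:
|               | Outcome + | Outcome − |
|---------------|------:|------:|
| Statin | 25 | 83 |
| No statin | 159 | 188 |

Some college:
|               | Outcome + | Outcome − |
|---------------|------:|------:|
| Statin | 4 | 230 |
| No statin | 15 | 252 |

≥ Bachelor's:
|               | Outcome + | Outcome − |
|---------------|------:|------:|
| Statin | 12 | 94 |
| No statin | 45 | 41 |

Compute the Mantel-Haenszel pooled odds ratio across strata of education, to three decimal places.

OR_MH = Σ(aᵢdᵢ/nᵢ) / Σ(bᵢcᵢ/nᵢ), where nᵢ is the stratum total.
Stratum 1 (≤ High school): n = 455; a·d/n = 25·188/455 = 10.3297; b·c/n = 83·159/455 = 29.0044
Stratum 2 (Some college): n = 501; a·d/n = 4·252/501 = 2.0120; b·c/n = 230·15/501 = 6.8862
Stratum 3 (≥ Bachelor's): n = 192; a·d/n = 12·41/192 = 2.5625; b·c/n = 94·45/192 = 22.0312
OR_MH = (10.3297 + 2.0120 + 2.5625) / (29.0044 + 6.8862 + 22.0312) = 14.9041 / 57.9219 = 0.25731

0.257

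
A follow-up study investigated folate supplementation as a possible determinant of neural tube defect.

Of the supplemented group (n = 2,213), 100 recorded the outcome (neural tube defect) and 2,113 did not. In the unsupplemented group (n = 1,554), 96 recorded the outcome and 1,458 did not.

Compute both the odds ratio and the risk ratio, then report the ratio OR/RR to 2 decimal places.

0.98

From the description: a = 100, b = 2113, c = 96, d = 1458.
OR = (100·1458)/(2113·96) = 145800/202848 = 0.71876
Risk in exposed = 100/2213 = 0.04519; risk in unexposed = 96/1554 = 0.06178; RR = 0.73147
OR/RR = 0.71876 / 0.73147 = 0.98263
The outcome is rare in both groups, so OR ≈ RR (ratio near 1).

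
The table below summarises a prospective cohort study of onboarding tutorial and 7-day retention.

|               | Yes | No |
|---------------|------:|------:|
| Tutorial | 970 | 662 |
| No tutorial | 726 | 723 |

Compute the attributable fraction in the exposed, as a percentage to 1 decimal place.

Cells: a = 970, b = 662, c = 726, d = 723.
Risk in exposed = 970/1632 = 0.59436; risk in unexposed = 726/1449 = 0.50104.
RR = 0.59436/0.50104 = 1.18627
AR% = (RR − 1)/RR × 100 = (1.18627 − 1)/1.18627 × 100 = 15.7021%

15.7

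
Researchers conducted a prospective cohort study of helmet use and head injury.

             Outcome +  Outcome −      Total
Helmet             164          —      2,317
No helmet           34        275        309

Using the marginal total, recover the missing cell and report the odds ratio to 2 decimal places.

The missing cell is in the exposed row: 2317 − 164 = 2153.
So a = 164, b = 2153, c = 34, d = 275.
OR = (a·d)/(b·c) = (164 × 275) / (2153 × 34) = 45100 / 73202 = 0.61610

0.62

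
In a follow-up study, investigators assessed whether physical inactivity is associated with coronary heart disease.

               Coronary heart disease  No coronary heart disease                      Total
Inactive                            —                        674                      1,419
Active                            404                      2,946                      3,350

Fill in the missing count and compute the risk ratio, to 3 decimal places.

The missing cell is in the exposed row: 1419 − 674 = 745.
So a = 745, b = 674, c = 404, d = 2946.
RR = [a/(a+b)] / [c/(c+d)] = (745/1419) / (404/3350) = 0.52502/0.12060 = 4.35349

4.353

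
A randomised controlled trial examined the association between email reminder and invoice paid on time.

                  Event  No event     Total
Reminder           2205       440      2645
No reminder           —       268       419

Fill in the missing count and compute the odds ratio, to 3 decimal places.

The missing cell is in the unexposed row: 419 − 268 = 151.
So a = 2205, b = 440, c = 151, d = 268.
OR = (a·d)/(b·c) = (2205 × 268) / (440 × 151) = 590940 / 66440 = 8.89434

8.894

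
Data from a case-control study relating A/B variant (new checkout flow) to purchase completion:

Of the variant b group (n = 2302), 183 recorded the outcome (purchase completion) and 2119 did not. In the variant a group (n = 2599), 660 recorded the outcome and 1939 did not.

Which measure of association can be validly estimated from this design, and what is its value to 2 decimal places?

From the description: a = 183, b = 2119, c = 660, d = 1939.
This is a case-control study: participants were sampled on outcome status, so risks in the source population cannot be estimated directly — relative risk is not valid here. The odds ratio is the appropriate measure.
OR = (a·d)/(b·c) = (183 × 1939) / (2119 × 660) = 354837 / 1398540 = 0.25372

0.25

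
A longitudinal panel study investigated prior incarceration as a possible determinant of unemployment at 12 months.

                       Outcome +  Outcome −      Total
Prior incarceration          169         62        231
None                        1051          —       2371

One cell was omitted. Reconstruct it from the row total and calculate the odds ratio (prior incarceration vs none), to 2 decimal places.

3.42

The missing cell is in the unexposed row: 2371 − 1051 = 1320.
So a = 169, b = 62, c = 1051, d = 1320.
OR = (a·d)/(b·c) = (169 × 1320) / (62 × 1051) = 223080 / 65162 = 3.42347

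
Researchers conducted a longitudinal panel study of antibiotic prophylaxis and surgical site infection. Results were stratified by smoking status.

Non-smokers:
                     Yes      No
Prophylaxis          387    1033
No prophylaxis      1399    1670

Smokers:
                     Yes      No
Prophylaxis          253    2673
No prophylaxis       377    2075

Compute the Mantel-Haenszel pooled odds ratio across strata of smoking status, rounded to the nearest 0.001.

OR_MH = Σ(aᵢdᵢ/nᵢ) / Σ(bᵢcᵢ/nᵢ), where nᵢ is the stratum total.
Stratum 1 (Non-smokers): n = 4489; a·d/n = 387·1670/4489 = 143.9719; b·c/n = 1033·1399/4489 = 321.9352
Stratum 2 (Smokers): n = 5378; a·d/n = 253·2075/5378 = 97.6153; b·c/n = 2673·377/5378 = 187.3784
OR_MH = (143.9719 + 97.6153) / (321.9352 + 187.3784) = 241.5872 / 509.3136 = 0.47434

0.474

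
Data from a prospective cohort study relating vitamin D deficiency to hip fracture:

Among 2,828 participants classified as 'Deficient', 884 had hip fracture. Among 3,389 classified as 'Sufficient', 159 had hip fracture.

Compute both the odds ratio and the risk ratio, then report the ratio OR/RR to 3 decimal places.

1.386

From the description: a = 884, b = 1944, c = 159, d = 3230.
OR = (884·3230)/(1944·159) = 2855320/309096 = 9.23765
Risk in exposed = 884/2828 = 0.31259; risk in unexposed = 159/3389 = 0.04692; RR = 6.66265
OR/RR = 9.23765 / 6.66265 = 1.38648
The outcome is not rare, so the OR lies further from 1 than the RR.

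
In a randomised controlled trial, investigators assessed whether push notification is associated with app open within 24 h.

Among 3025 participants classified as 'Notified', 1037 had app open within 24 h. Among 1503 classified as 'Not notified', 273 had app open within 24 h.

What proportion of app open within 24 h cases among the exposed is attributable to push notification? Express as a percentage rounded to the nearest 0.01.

47.02

From the description: a = 1037, b = 1988, c = 273, d = 1230.
Risk in exposed = 1037/3025 = 0.34281; risk in unexposed = 273/1503 = 0.18164.
RR = 0.34281/0.18164 = 1.88734
AR% = (RR − 1)/RR × 100 = (1.88734 − 1)/1.88734 × 100 = 47.0153%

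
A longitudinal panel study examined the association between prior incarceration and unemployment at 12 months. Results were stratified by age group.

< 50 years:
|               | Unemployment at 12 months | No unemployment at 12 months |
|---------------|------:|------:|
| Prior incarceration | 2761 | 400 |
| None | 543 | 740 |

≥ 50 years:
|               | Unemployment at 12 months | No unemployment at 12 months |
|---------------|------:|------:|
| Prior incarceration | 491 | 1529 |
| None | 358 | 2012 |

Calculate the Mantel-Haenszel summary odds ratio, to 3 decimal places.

3.945

OR_MH = Σ(aᵢdᵢ/nᵢ) / Σ(bᵢcᵢ/nᵢ), where nᵢ is the stratum total.
Stratum 1 (< 50 years): n = 4444; a·d/n = 2761·740/4444 = 459.7525; b·c/n = 400·543/4444 = 48.8749
Stratum 2 (≥ 50 years): n = 4390; a·d/n = 491·2012/4390 = 225.0323; b·c/n = 1529·358/4390 = 124.6884
OR_MH = (459.7525 + 225.0323) / (48.8749 + 124.6884) = 684.7848 / 173.5633 = 3.94545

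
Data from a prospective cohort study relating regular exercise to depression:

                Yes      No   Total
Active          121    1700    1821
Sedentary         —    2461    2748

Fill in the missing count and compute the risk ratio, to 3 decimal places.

The missing cell is in the unexposed row: 2748 − 2461 = 287.
So a = 121, b = 1700, c = 287, d = 2461.
RR = [a/(a+b)] / [c/(c+d)] = (121/1821) / (287/2748) = 0.06645/0.10444 = 0.63622

0.636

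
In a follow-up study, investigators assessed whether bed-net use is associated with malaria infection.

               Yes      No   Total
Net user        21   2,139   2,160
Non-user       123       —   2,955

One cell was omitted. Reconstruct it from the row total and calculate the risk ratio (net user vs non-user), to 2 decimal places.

0.23

The missing cell is in the unexposed row: 2955 − 123 = 2832.
So a = 21, b = 2139, c = 123, d = 2832.
RR = [a/(a+b)] / [c/(c+d)] = (21/2160) / (123/2955) = 0.00972/0.04162 = 0.23357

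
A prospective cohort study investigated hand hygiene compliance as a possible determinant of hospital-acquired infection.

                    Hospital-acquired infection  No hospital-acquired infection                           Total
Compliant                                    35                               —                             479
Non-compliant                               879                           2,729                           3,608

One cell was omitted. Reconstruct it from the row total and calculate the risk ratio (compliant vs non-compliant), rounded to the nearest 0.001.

The missing cell is in the exposed row: 479 − 35 = 444.
So a = 35, b = 444, c = 879, d = 2729.
RR = [a/(a+b)] / [c/(c+d)] = (35/479) / (879/3608) = 0.07307/0.24363 = 0.29992

0.300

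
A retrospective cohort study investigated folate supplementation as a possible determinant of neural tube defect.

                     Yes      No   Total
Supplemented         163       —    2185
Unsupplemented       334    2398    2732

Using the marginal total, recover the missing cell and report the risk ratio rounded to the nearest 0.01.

The missing cell is in the exposed row: 2185 − 163 = 2022.
So a = 163, b = 2022, c = 334, d = 2398.
RR = [a/(a+b)] / [c/(c+d)] = (163/2185) / (334/2732) = 0.07460/0.12225 = 0.61020

0.61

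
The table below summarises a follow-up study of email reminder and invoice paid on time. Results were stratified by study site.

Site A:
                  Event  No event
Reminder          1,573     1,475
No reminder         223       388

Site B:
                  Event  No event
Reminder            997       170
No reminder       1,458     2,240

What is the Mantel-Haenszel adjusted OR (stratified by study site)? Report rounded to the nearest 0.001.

4.444

OR_MH = Σ(aᵢdᵢ/nᵢ) / Σ(bᵢcᵢ/nᵢ), where nᵢ is the stratum total.
Stratum 1 (Site A): n = 3659; a·d/n = 1573·388/3659 = 166.8008; b·c/n = 1475·223/3659 = 89.8948
Stratum 2 (Site B): n = 4865; a·d/n = 997·2240/4865 = 459.0504; b·c/n = 170·1458/4865 = 50.9476
OR_MH = (166.8008 + 459.0504) / (89.8948 + 50.9476) = 625.8511 / 140.8424 = 4.44363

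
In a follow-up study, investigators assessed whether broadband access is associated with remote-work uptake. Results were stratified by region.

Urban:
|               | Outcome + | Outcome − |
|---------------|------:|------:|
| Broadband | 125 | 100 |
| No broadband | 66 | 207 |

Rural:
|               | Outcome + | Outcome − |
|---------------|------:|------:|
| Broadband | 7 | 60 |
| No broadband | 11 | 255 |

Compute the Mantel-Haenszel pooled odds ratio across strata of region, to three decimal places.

OR_MH = Σ(aᵢdᵢ/nᵢ) / Σ(bᵢcᵢ/nᵢ), where nᵢ is the stratum total.
Stratum 1 (Urban): n = 498; a·d/n = 125·207/498 = 51.9578; b·c/n = 100·66/498 = 13.2530
Stratum 2 (Rural): n = 333; a·d/n = 7·255/333 = 5.3604; b·c/n = 60·11/333 = 1.9820
OR_MH = (51.9578 + 5.3604) / (13.2530 + 1.9820) = 57.3182 / 15.2350 = 3.76227

3.762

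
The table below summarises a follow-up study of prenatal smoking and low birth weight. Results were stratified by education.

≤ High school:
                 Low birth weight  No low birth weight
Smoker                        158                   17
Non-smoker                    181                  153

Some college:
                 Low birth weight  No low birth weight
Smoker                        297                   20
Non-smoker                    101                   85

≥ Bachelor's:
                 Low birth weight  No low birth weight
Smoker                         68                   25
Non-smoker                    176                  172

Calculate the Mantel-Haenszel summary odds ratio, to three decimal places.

OR_MH = Σ(aᵢdᵢ/nᵢ) / Σ(bᵢcᵢ/nᵢ), where nᵢ is the stratum total.
Stratum 1 (≤ High school): n = 509; a·d/n = 158·153/509 = 47.4931; b·c/n = 17·181/509 = 6.0452
Stratum 2 (Some college): n = 503; a·d/n = 297·85/503 = 50.1889; b·c/n = 20·101/503 = 4.0159
Stratum 3 (≥ Bachelor's): n = 441; a·d/n = 68·172/441 = 26.5215; b·c/n = 25·176/441 = 9.9773
OR_MH = (47.4931 + 50.1889 + 26.5215) / (6.0452 + 4.0159 + 9.9773) = 124.2035 / 20.0384 = 6.19827

6.198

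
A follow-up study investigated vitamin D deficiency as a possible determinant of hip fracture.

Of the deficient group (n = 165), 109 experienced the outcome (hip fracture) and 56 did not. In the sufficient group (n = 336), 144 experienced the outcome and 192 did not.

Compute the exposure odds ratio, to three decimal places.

From the description: a = 109, b = 56, c = 144, d = 192.
OR = (a·d)/(b·c) = (109 × 192) / (56 × 144) = 20928 / 8064 = 2.59524
The odds of hip fracture are about 2.60 times as high in the deficient group.

2.595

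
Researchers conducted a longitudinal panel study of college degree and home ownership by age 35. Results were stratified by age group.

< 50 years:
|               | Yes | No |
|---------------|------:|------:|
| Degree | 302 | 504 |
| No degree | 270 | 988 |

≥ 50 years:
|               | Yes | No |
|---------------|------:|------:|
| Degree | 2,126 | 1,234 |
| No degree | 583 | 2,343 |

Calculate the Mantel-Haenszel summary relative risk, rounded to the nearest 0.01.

RR_MH = Σ(aᵢ·n₀ᵢ/nᵢ) / Σ(cᵢ·n₁ᵢ/nᵢ), with n₁ᵢ = aᵢ+bᵢ (exposed), n₀ᵢ = cᵢ+dᵢ (unexposed), nᵢ = n₁ᵢ+n₀ᵢ.
Stratum 1 (< 50 years): n₁ = 806, n₀ = 1258, n = 2064; a·n₀/n = 302·1258/2064 = 184.0678; c·n₁/n = 270·806/2064 = 105.4360
Stratum 2 (≥ 50 years): n₁ = 3360, n₀ = 2926, n = 6286; a·n₀/n = 2126·2926/6286 = 989.6080; c·n₁/n = 583·3360/6286 = 311.6258
RR_MH = (184.0678 + 989.6080) / (105.4360 + 311.6258) = 1173.6758 / 417.0619 = 2.81415

2.81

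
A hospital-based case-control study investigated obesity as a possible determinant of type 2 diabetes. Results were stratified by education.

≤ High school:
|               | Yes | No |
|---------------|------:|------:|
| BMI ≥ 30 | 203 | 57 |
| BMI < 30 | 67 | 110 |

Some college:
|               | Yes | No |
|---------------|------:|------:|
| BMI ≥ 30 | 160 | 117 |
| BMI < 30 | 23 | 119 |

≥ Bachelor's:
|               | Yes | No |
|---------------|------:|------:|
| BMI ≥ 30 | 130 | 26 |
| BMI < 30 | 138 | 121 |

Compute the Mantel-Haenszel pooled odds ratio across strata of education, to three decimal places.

5.647

OR_MH = Σ(aᵢdᵢ/nᵢ) / Σ(bᵢcᵢ/nᵢ), where nᵢ is the stratum total.
Stratum 1 (≤ High school): n = 437; a·d/n = 203·110/437 = 51.0984; b·c/n = 57·67/437 = 8.7391
Stratum 2 (Some college): n = 419; a·d/n = 160·119/419 = 45.4415; b·c/n = 117·23/419 = 6.4224
Stratum 3 (≥ Bachelor's): n = 415; a·d/n = 130·121/415 = 37.9036; b·c/n = 26·138/415 = 8.6458
OR_MH = (51.0984 + 45.4415 + 37.9036) / (8.7391 + 6.4224 + 8.6458) = 134.4435 / 23.8073 = 5.64714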